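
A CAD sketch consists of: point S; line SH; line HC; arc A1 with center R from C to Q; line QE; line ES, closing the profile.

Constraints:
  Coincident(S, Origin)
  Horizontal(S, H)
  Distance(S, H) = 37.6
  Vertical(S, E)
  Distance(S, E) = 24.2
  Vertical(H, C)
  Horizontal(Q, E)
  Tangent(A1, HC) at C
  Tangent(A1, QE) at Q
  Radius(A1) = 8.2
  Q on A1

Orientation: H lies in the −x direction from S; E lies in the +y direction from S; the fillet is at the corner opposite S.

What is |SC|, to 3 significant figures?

40.9

The virtual corner opposite S is at (-37.6, 24.2). The tangent condition forces RC to be normal to HC and the tangent condition forces RQ to be normal to QE, with radius 8.2, so the center R sits 8.2 in from both sides at R = (-29.4, 16.0). That places the tangent points at C = (-37.6, 16.0) on HC and Q = (-29.4, 24.2) on QE. Then |SC| = |C − S| = 40.9.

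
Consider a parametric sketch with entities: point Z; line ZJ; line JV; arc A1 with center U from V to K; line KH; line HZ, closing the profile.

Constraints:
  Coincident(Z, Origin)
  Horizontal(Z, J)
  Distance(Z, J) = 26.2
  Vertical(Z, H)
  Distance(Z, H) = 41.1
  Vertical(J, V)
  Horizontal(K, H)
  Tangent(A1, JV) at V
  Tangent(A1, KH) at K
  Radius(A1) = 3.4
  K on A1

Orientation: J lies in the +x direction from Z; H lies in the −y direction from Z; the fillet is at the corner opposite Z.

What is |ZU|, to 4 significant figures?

44.06

Z is at the origin; ZJ is horizontal with |ZJ| = 26.2 and J on the +x side, so J = (26.20, 0.000). Z and H share the same x with |ZH| = 41.1 and H on the −y side, so H = (0.000, -41.10). The virtual corner opposite Z is at (26.20, -41.10). Tangency of A1 to JV means the radius UV is perpendicular to JV and tangency of A1 to KH means the radius UK is perpendicular to KH, with radius 3.4, so the center U sits 3.4 in from both sides at U = (22.80, -37.70). Then |ZU| = |U − Z| = 44.06.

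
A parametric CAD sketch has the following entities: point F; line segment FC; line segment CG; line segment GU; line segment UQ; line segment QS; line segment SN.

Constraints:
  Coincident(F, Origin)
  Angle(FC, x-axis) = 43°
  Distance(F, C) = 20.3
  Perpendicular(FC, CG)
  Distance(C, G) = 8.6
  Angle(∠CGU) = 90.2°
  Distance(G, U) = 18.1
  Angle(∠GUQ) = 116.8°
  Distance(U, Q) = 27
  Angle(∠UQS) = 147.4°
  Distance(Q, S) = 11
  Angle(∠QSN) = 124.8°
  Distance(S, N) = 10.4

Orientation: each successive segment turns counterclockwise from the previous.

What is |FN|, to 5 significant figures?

31.415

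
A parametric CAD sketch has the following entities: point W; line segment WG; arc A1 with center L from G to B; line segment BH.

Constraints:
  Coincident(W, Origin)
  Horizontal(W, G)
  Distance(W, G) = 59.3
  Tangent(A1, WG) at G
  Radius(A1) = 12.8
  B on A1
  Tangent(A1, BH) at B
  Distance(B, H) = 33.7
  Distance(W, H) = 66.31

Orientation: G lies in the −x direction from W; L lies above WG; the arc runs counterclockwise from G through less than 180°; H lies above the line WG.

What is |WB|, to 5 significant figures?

48.289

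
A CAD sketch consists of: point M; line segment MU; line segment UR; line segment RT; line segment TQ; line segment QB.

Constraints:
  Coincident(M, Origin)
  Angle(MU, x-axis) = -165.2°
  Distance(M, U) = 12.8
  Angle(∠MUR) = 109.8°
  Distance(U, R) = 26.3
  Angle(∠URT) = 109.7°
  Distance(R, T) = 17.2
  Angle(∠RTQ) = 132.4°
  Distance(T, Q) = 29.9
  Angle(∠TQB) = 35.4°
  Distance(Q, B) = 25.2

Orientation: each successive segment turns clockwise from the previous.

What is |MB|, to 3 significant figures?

20.0

M is at the origin; MU runs at -165.2° with length 12.8, so U = (-12.4, -3.27). ∠MUR = 109.8° gives UR at 125° from the x-axis; with |UR| = 26.3, R = (-27.3, 18.4). ∠URT = 109.7° gives RT at 54.3° from the x-axis; with |RT| = 17.2, T = (-17.3, 32.3). ∠RTQ = 132.4° gives TQ at 6.70° from the x-axis; with |TQ| = 29.9, Q = (12.4, 35.8). ∠TQB = 35.4° gives QB at -138° from the x-axis; with |QB| = 25.2, B = (-6.27, 18.9). Then |MB| = |B − M| = 20.0.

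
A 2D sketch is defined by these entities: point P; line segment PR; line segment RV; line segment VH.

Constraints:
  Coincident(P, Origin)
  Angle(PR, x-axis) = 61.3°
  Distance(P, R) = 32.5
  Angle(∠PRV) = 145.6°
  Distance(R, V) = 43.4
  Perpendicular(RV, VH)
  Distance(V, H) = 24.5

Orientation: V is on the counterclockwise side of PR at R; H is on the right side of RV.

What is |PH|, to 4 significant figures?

82.26

P is at the origin; PR runs at 61.3° with length 32.5, so R = 32.5·(cos 61.3°, sin 61.3°) = (15.61, 28.51). ∠PRV = 145.6°, so RV runs at 61.3° + (180° − 145.6°) = 95.70° from the x-axis; with |RV| = 43.4, V = R + 43.4·(cos 95.70°, sin 95.70°) = (11.30, 71.69). RV ⟂ VH; with |VH| = 24.5 on the right of RV, H = V + 24.5·(0.9951, 0.09932) = (35.68, 74.13). Then |PH| = |H − P| = 82.26.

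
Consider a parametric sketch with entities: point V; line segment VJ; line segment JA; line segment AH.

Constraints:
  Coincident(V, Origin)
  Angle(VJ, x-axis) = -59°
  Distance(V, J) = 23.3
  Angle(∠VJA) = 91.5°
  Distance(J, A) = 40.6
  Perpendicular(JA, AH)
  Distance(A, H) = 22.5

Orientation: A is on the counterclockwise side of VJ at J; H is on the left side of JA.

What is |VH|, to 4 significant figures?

41.22

V is at the origin; VJ runs at -59.0° with length 23.3, so J = 23.3·(cos -59.0°, sin -59.0°) = (12.00, -19.97). ∠VJA = 91.5°, so JA runs at -59.0° + (180° − 91.5°) = 29.50° from the x-axis; with |JA| = 40.6, A = J + 40.6·(cos 29.50°, sin 29.50°) = (47.34, 0.02040). JA ⟂ AH; with |AH| = 22.5 on the left of JA, H = A + 22.5·(-0.4924, 0.8704) = (36.26, 19.60). Then |VH| = |H − V| = 41.22.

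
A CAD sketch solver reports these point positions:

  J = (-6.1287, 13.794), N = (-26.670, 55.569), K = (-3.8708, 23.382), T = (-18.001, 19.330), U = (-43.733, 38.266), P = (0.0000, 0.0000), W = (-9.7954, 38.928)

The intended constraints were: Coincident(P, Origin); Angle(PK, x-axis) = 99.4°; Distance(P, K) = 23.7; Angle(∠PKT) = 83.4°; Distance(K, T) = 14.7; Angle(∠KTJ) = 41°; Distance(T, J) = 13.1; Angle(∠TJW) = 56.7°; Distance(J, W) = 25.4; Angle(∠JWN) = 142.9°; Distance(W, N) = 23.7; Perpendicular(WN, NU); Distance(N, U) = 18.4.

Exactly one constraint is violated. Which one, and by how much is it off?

Distance(N, U) = 18.4 — off by 5.90.

P = (0.00, 0.00) ✓; PK at 99.40° ✓; |PK| = 23.70 ✓; ∠PKT = 83.40° ✓; |KT| = 14.70 ✓; ∠KTJ = 41.00° ✓; |TJ| = 13.10 ✓; ∠TJW = 56.70° ✓; |JW| = 25.40 ✓; ∠JWN = 142.9° ✓; |WN| = 23.70 ✓; ∠(WN, NU) = 90.00° ✓; |NU| = 24.30 ✗.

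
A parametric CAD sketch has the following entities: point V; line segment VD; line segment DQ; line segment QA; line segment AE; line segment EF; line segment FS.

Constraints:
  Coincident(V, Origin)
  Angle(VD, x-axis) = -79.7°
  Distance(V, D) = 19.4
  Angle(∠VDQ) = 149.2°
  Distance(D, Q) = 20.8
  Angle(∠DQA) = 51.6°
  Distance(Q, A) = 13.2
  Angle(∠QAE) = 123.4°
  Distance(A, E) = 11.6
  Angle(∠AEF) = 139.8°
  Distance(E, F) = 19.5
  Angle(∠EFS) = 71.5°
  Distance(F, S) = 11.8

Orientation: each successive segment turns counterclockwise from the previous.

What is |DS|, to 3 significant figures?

9.96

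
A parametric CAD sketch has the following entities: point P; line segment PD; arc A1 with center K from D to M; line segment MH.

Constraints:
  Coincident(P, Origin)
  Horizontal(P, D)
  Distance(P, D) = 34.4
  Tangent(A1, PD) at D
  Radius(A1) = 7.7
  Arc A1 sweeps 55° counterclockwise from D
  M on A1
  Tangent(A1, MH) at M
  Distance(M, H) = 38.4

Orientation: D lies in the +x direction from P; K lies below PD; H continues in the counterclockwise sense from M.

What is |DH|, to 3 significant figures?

44.8

On A1, D sits at bearing 90° from K; a 55° counterclockwise sweep puts M at bearing 145°, so M = K + 7.7·(cos 145°, sin 145°) = (28.1, -3.28). Since A1 is tangent to MH there, KM ⟂ MH, so MH runs along (−sin 145°, cos 145°); with |MH| = 38.4, H = (6.07, -34.7). Then |DH| = |H − D| = 44.8.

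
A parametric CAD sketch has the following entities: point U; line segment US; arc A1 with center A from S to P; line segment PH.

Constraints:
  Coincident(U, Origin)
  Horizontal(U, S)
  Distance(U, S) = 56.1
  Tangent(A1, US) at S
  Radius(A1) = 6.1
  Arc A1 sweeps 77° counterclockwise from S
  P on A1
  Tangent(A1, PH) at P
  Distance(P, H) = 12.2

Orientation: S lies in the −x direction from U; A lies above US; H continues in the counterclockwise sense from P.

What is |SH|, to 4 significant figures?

18.75

U is at the origin; US is horizontal with |US| = 56.1 and S on the −x side, so S = (-56.10, 0.000). The tangent condition forces AS to be normal to US, so A = S + (0, 6.1) = (-56.10, 6.100). On A1, S sits at bearing -90° from A; a 77° counterclockwise sweep puts P at bearing -13°, so P = A + 6.1·(cos -13°, sin -13°) = (-50.16, 4.728). The tangent condition forces AP to be normal to PH, so PH runs along (−sin -13°, cos -13°); with |PH| = 12.2, H = (-47.41, 16.62). Then |SH| = |H − S| = 18.75.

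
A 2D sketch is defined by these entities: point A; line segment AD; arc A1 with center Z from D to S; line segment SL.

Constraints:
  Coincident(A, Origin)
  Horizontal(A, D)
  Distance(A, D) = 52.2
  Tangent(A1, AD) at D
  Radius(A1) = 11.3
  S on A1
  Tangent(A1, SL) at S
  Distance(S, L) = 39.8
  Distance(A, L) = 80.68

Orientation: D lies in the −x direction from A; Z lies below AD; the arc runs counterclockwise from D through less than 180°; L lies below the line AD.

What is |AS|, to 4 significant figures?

64.56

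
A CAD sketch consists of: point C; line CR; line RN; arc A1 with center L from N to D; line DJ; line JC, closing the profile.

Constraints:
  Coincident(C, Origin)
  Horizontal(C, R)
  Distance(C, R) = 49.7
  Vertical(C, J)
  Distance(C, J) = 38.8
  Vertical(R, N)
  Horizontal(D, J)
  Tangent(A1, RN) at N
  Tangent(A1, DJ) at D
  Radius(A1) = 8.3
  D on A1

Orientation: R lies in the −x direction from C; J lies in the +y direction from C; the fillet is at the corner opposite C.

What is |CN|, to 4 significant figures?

58.31

The virtual corner opposite C is at (-49.70, 38.80). The tangent condition forces LN to be normal to RN and A1 meets DJ tangentially, so LD is at right angles to DJ, with radius 8.3, so the center L sits 8.3 in from both sides at L = (-41.40, 30.50). That places the tangent points at N = (-49.70, 30.50) on RN and D = (-41.40, 38.80) on DJ. Then |CN| = |N − C| = 58.31.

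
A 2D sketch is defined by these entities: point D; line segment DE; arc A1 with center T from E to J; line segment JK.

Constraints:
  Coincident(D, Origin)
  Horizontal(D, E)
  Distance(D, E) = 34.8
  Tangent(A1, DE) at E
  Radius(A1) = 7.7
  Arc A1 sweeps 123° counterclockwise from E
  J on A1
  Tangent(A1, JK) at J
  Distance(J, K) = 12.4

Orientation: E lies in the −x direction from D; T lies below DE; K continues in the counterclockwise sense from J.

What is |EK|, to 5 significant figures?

22.295

D is at the origin; D and E share the same y with |DE| = 34.8 and E on the −x side, so E = (-34.800, 0.0000). Tangency of A1 to DE means the radius TE is perpendicular to DE, so T = E + (0, -7.7) = (-34.800, -7.7000). On A1, E sits at bearing 90° from T; a 123° counterclockwise sweep puts J at bearing 213°, so J = T + 7.7·(cos 213°, sin 213°) = (-41.258, -11.894). A1 meets JK tangentially, so TJ is at right angles to JK, so JK runs along (−sin 213°, cos 213°); with |JK| = 12.4, K = (-34.504, -22.293). Then |EK| = |K − E| = 22.295.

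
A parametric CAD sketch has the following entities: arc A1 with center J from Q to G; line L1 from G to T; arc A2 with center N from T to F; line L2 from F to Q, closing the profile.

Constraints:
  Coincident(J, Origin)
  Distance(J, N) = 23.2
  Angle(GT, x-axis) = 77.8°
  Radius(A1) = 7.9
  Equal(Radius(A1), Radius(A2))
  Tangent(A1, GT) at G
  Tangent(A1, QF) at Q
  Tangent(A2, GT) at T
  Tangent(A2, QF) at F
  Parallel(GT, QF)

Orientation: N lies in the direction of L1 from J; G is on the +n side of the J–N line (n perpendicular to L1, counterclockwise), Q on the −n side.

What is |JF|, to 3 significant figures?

24.5

The slot axis is L1's direction at 77.8°, so u = (cos 77.8°, sin 77.8°) = (0.211, 0.977) and n = (−sin 77.8°, cos 77.8°) = (-0.977, 0.211). J is at the origin and N lies 23.2 along u from J, so N = 23.2·u = (4.90, 22.7). Tangency of A1 to both parallel lines with radius 7.9 puts G and Q at J ± 7.9·n: G = (-7.72, 1.67), Q = (7.72, -1.67). Equal radii place T and F the same way about N: T = N + 7.9·n = (-2.82, 24.3), F = N − 7.9·n = (12.6, 21.0). Then |JF| = |F − J| = 24.5.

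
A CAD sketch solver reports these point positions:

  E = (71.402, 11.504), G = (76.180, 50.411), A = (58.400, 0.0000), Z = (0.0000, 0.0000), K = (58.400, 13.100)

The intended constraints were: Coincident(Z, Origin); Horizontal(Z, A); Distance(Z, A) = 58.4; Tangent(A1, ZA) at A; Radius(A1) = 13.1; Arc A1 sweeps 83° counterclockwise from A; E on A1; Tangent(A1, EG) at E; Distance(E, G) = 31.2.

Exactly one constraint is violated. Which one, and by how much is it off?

Distance(E, G) = 31.2 — off by 8.00.

Z = (0.00, 0.00) ✓; Z.y = 0.00, A.y = 0.00 ✓; |ZA| = 58.40 ✓; ∠(KA, AZ) = 90.00° ✓; |KA| = 13.10 ✓; bearing(K→E) − bearing(K→A) = 83.00° ✓; |KE| = 13.10 ✓; ∠(KE, EG) = 90.00° ✓; |EG| = 39.20 ✗.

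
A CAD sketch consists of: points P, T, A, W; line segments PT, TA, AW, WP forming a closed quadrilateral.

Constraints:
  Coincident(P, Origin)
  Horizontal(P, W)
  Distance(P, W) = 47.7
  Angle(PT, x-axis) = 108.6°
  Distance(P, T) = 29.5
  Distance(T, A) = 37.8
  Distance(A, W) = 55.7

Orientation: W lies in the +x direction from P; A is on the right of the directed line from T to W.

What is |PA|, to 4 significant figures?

12.10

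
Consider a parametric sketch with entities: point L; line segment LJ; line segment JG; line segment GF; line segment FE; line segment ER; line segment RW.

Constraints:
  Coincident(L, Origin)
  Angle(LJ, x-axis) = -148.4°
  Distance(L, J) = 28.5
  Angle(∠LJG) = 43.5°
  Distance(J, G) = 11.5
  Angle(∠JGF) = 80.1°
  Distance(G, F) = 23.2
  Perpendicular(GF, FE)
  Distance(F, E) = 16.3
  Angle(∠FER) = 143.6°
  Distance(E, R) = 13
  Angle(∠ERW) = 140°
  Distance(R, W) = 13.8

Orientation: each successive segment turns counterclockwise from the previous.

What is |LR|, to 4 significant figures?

39.24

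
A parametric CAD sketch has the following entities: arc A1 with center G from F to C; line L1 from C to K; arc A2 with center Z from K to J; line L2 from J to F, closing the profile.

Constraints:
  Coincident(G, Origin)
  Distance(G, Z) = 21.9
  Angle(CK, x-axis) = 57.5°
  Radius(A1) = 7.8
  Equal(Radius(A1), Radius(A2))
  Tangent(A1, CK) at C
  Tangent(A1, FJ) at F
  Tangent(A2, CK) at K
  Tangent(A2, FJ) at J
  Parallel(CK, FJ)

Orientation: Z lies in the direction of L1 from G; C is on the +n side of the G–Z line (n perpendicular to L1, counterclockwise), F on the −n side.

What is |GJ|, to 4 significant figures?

23.25

The slot axis is L1's direction at 57.5°, so u = (cos 57.5°, sin 57.5°) = (0.5373, 0.8434) and n = (−sin 57.5°, cos 57.5°) = (-0.8434, 0.5373). G is at the origin and Z lies 21.9 along u from G, so Z = 21.9·u = (11.77, 18.47). Tangency of A1 to both parallel lines with radius 7.8 puts C and F at G ± 7.8·n: C = (-6.578, 4.191), F = (6.578, -4.191). Equal radii place K and J the same way about Z: K = Z + 7.8·n = (5.188, 22.66), J = Z − 7.8·n = (18.35, 14.28). Then |GJ| = |J − G| = 23.25.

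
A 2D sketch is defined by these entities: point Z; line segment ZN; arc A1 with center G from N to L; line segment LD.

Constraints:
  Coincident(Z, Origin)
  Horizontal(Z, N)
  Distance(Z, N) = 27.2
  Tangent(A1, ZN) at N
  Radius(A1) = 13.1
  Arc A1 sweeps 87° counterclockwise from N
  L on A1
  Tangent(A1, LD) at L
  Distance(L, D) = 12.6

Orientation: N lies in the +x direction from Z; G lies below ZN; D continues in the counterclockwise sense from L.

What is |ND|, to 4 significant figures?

28.53

Z is at the origin; Z and N share the same y with |ZN| = 27.2 and N on the +x side, so N = (27.20, 0.000). A1 meets ZN tangentially, so GN is at right angles to ZN, so G = N + (0, -13.1) = (27.20, -13.10). On A1, N sits at bearing 90° from G; an 87° counterclockwise sweep puts L at bearing 177°, so L = G + 13.1·(cos 177°, sin 177°) = (14.12, -12.41). The tangent condition forces GL to be normal to LD, so LD runs along (−sin 177°, cos 177°); with |LD| = 12.6, D = (13.46, -25.00). Then |ND| = |D − N| = 28.53.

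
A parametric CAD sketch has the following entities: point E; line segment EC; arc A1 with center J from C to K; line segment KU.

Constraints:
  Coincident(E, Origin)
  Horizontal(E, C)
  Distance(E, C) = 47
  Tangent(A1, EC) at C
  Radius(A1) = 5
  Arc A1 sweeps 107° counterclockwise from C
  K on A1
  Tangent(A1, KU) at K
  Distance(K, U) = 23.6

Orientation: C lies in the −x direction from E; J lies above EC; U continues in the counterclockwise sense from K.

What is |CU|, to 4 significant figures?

29.11

E is at the origin; EC is horizontal with |EC| = 47.0 and C on the −x side, so C = (-47.00, 0.000). The tangent condition forces JC to be normal to EC, so J = C + (0, 5) = (-47.00, 5.000). On A1, C sits at bearing -90° from J; a 107° counterclockwise sweep puts K at bearing 17°, so K = J + 5.0·(cos 17°, sin 17°) = (-42.22, 6.462). Tangency of A1 to KU means the radius JK is perpendicular to KU, so KU runs along (−sin 17°, cos 17°); with |KU| = 23.6, U = (-49.12, 29.03). Then |CU| = |U − C| = 29.11.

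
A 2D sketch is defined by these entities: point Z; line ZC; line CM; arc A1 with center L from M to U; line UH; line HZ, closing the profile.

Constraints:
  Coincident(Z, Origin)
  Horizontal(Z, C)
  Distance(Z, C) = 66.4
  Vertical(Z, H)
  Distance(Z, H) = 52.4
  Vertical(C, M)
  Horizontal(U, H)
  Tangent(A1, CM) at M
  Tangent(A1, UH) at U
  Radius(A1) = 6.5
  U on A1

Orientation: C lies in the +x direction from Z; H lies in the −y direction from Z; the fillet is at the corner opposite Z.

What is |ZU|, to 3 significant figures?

79.6

The virtual corner opposite Z is at (66.4, -52.4). Since A1 is tangent to CM there, LM ⟂ CM and since A1 is tangent to UH there, LU ⟂ UH, with radius 6.5, so the center L sits 6.5 in from both sides at L = (59.9, -45.9). That places the tangent points at M = (66.4, -45.9) on CM and U = (59.9, -52.4) on UH. Then |ZU| = |U − Z| = 79.6.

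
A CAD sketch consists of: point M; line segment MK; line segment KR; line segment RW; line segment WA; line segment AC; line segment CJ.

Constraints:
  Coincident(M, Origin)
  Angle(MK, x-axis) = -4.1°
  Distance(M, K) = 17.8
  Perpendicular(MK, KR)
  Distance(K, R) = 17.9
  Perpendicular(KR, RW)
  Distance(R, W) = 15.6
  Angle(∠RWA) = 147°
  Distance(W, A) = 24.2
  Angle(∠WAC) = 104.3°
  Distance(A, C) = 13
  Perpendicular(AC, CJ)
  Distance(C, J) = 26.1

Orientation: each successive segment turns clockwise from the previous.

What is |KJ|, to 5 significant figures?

7.0483

∠WAC = 104.3° gives AC at 67.200° from the x-axis; with |AC| = 13.0, C = (-13.349, 8.5704). The perpendicularity gives CJ at right angles to AC, so CJ runs at -22.800°; with |CJ| = 26.1, J = (10.711, -1.5438). Then |KJ| = |J − K| = 7.0483.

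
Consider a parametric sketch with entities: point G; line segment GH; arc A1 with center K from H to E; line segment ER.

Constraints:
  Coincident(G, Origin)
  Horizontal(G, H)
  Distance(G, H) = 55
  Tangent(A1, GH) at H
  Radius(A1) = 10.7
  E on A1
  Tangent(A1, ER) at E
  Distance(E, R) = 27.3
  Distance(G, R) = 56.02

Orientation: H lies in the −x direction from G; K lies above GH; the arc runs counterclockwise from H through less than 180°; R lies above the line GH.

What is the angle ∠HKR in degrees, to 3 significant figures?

154°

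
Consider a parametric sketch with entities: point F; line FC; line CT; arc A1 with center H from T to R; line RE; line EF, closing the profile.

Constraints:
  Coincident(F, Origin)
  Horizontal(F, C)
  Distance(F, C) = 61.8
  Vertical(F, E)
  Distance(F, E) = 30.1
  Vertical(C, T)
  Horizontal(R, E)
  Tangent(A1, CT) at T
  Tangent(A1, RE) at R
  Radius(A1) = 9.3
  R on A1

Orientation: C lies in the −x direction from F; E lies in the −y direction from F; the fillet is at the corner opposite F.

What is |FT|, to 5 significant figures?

65.206

The virtual corner opposite F is at (-61.800, -30.100). A1 meets CT tangentially, so HT is at right angles to CT and since A1 is tangent to RE there, HR ⟂ RE, with radius 9.3, so the center H sits 9.3 in from both sides at H = (-52.500, -20.800). That places the tangent points at T = (-61.800, -20.800) on CT and R = (-52.500, -30.100) on RE. Then |FT| = |T − F| = 65.206.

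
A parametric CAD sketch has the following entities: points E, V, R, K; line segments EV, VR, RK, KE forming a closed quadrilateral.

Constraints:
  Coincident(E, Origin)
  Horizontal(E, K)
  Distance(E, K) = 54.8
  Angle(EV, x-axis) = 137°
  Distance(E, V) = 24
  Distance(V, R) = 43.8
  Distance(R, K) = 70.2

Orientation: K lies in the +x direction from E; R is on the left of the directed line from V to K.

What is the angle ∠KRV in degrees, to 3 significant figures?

77.4°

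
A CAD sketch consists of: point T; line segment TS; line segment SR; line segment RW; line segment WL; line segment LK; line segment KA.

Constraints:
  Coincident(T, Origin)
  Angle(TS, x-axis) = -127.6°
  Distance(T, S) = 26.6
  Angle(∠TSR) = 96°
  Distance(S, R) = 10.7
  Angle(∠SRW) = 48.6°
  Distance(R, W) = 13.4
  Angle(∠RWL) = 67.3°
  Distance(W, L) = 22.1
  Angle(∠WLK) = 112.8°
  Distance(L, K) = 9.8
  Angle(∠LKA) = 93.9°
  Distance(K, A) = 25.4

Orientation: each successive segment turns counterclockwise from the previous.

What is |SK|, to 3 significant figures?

17.2

T is at the origin; TS runs at -127.6° with length 26.6, so S = (-16.2, -21.1). ∠TSR = 96.0° gives SR at -43.6° from the x-axis; with |SR| = 10.7, R = (-8.48, -28.5). ∠SRW = 48.6° gives RW at 87.8° from the x-axis; with |RW| = 13.4, W = (-7.97, -15.1). ∠RWL = 67.3° gives WL at -160° from the x-axis; with |WL| = 22.1, L = (-28.7, -22.8). ∠WLK = 112.8° gives LK at -92.3° from the x-axis; with |LK| = 9.8, K = (-29.1, -32.6). Then |SK| = |K − S| = 17.2.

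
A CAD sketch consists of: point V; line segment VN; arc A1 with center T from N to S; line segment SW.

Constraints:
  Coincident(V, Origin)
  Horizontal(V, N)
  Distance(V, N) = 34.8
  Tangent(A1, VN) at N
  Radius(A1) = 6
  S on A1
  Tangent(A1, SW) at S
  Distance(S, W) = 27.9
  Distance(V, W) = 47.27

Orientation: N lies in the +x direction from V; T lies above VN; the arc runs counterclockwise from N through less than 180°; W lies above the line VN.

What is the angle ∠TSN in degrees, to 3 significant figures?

36.5°

V is at the origin; VN is horizontal with |VN| = 34.8 and N on the +x side, so N = (34.8, 0.00). Tangency of A1 to VN means the radius TN is perpendicular to VN, so T = N + (0, 6) = (34.8, 6.00). Since TS ⟂ SW (tangency), |TW| = √(6.0² + 27.9²) = 28.5 regardless of where S sits on A1. So W lies on both circle(V, 47.27) and circle(T, 28.5); the above-VN intersection is W = (32.4, 34.4). S is the foot of the tangent from W: S = (40.5, 7.75).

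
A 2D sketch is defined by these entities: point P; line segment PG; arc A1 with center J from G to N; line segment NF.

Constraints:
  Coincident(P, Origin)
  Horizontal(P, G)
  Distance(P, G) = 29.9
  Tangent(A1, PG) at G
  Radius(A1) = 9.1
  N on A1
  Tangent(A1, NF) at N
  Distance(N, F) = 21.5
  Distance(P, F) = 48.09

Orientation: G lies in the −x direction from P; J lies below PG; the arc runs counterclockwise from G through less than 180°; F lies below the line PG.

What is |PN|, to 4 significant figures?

40.25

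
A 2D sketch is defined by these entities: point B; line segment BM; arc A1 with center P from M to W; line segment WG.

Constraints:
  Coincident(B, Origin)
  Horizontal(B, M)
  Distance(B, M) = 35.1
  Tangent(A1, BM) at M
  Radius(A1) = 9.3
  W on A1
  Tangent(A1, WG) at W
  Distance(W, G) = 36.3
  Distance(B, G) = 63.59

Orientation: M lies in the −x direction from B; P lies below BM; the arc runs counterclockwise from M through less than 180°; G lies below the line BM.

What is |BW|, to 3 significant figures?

45.4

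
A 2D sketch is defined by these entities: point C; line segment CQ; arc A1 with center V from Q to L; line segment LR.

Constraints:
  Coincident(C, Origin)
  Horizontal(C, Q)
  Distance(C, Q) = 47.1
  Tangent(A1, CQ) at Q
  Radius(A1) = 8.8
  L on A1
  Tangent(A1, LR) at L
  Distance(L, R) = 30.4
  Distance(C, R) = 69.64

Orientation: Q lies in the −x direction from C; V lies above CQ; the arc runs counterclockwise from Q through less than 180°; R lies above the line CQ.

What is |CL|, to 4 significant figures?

42.40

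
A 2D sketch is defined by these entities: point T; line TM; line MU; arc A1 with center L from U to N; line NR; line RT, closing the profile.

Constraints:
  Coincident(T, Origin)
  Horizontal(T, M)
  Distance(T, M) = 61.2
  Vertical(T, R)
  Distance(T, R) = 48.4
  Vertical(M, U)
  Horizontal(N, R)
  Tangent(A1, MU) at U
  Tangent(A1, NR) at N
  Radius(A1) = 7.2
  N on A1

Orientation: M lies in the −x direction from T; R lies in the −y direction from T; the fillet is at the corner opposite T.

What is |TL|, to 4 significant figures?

67.92

T is at the origin; T and M share the same y with |TM| = 61.2 and M on the −x side, so M = (-61.20, 0.000). T and R share the same x with |TR| = 48.4 and R on the −y side, so R = (0.000, -48.40). The virtual corner opposite T is at (-61.20, -48.40). The tangent condition forces LU to be normal to MU and A1 meets NR tangentially, so LN is at right angles to NR, with radius 7.2, so the center L sits 7.2 in from both sides at L = (-54.00, -41.20). Then |TL| = |L − T| = 67.92.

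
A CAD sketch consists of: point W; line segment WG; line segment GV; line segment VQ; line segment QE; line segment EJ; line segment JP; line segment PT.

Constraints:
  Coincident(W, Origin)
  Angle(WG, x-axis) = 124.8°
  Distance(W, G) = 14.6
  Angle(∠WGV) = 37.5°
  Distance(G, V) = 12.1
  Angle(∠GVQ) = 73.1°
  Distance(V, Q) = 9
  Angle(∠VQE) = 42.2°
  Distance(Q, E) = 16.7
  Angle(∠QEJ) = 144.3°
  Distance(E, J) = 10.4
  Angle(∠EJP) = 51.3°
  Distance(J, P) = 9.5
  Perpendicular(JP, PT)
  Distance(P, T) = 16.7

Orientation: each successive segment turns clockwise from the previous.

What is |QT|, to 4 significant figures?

13.71

∠EJP = 51.3° gives JP at -66.80° from the x-axis; with |JP| = 9.5, P = (4.516, 17.90). The perpendicularity gives PT at right angles to JP, so PT runs at -156.8°; with |PT| = 16.7, T = (-10.83, 11.32). Then |QT| = |T − Q| = 13.71.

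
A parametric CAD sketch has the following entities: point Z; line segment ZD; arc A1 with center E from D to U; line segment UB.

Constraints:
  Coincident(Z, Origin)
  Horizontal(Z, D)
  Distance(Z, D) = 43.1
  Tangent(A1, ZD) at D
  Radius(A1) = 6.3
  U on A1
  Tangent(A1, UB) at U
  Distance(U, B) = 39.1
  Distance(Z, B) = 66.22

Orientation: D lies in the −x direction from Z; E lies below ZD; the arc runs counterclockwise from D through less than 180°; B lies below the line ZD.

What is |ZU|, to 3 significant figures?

49.8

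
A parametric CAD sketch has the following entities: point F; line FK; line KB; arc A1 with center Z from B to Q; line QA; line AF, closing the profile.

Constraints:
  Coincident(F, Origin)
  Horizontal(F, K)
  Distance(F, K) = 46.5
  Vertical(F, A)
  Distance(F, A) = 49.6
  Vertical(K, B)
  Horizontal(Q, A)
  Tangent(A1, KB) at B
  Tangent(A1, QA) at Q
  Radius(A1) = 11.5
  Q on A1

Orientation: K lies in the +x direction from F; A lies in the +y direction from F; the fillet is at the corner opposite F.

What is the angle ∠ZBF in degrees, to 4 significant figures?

39.33°

F is at the origin; FK is horizontal with |FK| = 46.5 and K on the +x side, so K = (46.50, 0.000). F and A share the same x with |FA| = 49.6 and A on the +y side, so A = (0.000, 49.60). The virtual corner opposite F is at (46.50, 49.60). A1 meets KB tangentially, so ZB is at right angles to KB and tangency of A1 to QA means the radius ZQ is perpendicular to QA, with radius 11.5, so the center Z sits 11.5 in from both sides at Z = (35.00, 38.10). That places the tangent points at B = (46.50, 38.10) on KB and Q = (35.00, 49.60) on QA. Then cos ∠ZBF = BZ·BF / (|BZ||BF|), giving 39.33°.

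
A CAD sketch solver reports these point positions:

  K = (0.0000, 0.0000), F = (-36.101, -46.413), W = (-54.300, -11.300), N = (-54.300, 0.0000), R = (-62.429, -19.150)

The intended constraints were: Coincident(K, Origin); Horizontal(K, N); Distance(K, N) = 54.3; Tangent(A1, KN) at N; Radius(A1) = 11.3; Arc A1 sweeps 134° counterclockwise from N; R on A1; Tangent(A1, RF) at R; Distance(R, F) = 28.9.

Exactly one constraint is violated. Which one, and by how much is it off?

Distance(R, F) = 28.9 — off by 9.00.

K = (0.00, 0.00) ✓; K.y = 0.00, N.y = 0.00 ✓; |KN| = 54.30 ✓; ∠(WN, NK) = 90.00° ✓; |WN| = 11.30 ✓; bearing(W→R) − bearing(W→N) = 134.0° ✓; |WR| = 11.30 ✓; ∠(WR, RF) = 90.00° ✓; |RF| = 37.90 ✗.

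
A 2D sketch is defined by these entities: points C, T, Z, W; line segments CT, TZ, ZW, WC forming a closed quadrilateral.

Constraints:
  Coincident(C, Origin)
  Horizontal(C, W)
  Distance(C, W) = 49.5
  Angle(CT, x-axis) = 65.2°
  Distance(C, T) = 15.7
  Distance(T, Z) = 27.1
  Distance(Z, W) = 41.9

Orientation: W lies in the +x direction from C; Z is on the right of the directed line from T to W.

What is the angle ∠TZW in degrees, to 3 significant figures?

78.7°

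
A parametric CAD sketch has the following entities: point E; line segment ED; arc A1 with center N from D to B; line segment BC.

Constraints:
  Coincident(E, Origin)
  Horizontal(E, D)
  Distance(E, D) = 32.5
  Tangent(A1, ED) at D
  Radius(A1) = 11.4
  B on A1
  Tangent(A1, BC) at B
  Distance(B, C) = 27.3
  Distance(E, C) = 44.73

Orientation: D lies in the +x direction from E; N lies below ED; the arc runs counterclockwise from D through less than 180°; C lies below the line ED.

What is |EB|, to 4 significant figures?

24.14

E is at the origin; ED is horizontal with |ED| = 32.5 and D on the +x side, so D = (32.50, 0.000). Tangency of A1 to ED means the radius ND is perpendicular to ED, so N = D + (0, -11.4) = (32.50, -11.40). Since NB ⟂ BC (tangency), |NC| = √(11.4² + 27.3²) = 29.58 regardless of where B sits on A1. So C lies on both circle(E, 44.73) and circle(N, 29.58); the below-ED intersection is C = (21.88, -39.01). B is the foot of the tangent from C: B = (21.10, -11.72).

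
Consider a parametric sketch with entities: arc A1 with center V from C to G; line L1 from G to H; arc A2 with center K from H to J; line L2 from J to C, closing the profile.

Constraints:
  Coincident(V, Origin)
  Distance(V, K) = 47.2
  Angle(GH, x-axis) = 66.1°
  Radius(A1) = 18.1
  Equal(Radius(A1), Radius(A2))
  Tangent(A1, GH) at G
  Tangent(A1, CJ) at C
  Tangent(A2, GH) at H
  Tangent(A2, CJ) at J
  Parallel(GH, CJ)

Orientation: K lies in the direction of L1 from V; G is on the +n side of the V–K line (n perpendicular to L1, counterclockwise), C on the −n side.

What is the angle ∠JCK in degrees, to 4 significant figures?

20.98°

Tangency of A1 to both parallel lines with radius 18.1 puts G and C at V ± 18.1·n: G = (-16.55, 7.333), C = (16.55, -7.333). Equal radii place H and J the same way about K: H = K + 18.1·n = (2.575, 50.49), J = K − 18.1·n = (35.67, 35.82). Then cos ∠JCK = CJ·CK / (|CJ||CK|), giving 20.98°.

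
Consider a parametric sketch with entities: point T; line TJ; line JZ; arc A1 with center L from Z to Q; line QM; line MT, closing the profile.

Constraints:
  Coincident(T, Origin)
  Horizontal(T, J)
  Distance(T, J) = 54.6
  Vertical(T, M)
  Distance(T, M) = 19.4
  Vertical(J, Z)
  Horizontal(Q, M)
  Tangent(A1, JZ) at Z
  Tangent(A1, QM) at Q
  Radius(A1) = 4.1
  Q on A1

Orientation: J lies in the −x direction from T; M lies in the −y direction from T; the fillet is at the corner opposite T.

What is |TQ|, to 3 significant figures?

54.1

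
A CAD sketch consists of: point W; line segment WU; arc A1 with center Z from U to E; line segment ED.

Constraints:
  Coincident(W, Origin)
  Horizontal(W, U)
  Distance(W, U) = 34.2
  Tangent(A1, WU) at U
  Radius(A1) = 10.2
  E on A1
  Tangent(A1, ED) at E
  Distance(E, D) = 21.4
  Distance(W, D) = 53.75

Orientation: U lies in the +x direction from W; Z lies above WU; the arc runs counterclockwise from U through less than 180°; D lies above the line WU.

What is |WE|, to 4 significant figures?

45.68

W is at the origin; W and U share the same y with |WU| = 34.2 and U on the +x side, so U = (34.20, 0.000). Since A1 is tangent to WU there, ZU ⟂ WU, so Z = U + (0, 10.2) = (34.20, 10.20). Since ZE ⟂ ED (tangency), |ZD| = √(10.2² + 21.4²) = 23.71 regardless of where E sits on A1. So D lies on both circle(W, 53.75) and circle(Z, 23.71); the above-WU intersection is D = (43.04, 32.20). E is the foot of the tangent from D: E = (44.38, 10.84).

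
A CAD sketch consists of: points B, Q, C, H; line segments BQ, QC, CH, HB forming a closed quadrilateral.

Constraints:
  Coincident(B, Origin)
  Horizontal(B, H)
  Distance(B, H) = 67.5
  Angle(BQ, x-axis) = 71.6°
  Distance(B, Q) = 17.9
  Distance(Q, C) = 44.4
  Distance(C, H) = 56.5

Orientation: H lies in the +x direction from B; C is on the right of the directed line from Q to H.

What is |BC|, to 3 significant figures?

31.1

B is at the origin; B and H share the same y with |BH| = 67.5 and H in +x, so H = (67.5, 0). BQ runs at 71.6° with |BQ| = 17.9, so Q = (5.65, 17.0). C is determined by |QC| = 44.4 and |CH| = 56.5 together: it lies at the intersection of circle(Q, 44.4) and circle(H, 56.5). With |QH| = 64.1, the foot of the radical line on QH is 22.6 from Q and the perpendicular offset is √(44.4² − 22.6²) = 38.2. Taking the right-of-QH solution: C = (17.3, -25.9).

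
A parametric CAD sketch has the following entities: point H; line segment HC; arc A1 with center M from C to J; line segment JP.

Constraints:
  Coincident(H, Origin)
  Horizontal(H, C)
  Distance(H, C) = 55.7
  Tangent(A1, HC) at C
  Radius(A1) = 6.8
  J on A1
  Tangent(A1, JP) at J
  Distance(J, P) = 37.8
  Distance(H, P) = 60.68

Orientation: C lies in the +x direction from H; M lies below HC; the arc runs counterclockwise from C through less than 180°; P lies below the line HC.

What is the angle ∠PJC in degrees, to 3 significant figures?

140°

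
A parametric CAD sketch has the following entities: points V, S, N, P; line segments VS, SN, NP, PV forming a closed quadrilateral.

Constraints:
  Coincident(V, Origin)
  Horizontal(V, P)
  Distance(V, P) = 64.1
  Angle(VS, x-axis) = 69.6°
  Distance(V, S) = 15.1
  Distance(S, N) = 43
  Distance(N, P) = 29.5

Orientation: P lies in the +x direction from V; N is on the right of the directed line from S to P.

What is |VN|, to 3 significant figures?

40.4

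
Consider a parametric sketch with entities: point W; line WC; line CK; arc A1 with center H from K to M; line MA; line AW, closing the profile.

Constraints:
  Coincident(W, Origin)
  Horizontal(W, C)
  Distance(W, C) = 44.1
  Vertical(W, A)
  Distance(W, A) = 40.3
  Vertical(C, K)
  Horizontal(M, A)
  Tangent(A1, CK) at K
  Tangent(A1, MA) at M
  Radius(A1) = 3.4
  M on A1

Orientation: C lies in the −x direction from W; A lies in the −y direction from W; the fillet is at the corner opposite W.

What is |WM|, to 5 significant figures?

57.276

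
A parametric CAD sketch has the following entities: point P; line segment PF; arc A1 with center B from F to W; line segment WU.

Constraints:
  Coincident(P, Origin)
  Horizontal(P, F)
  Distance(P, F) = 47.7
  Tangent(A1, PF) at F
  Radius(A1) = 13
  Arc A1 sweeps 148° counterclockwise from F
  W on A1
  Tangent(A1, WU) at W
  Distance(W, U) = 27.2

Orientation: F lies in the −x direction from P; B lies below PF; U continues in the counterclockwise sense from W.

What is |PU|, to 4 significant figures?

49.71

P is at the origin; PF is horizontal with |PF| = 47.7 and F on the −x side, so F = (-47.70, 0.000). Since A1 is tangent to PF there, BF ⟂ PF, so B = F + (0, -13) = (-47.70, -13.00). On A1, F sits at bearing 90° from B; a 148° counterclockwise sweep puts W at bearing 238°, so W = B + 13.0·(cos 238°, sin 238°) = (-54.59, -24.02). A1 meets WU tangentially, so BW is at right angles to WU, so WU runs along (−sin 238°, cos 238°); with |WU| = 27.2, U = (-31.52, -38.44). Then |PU| = |U − P| = 49.71.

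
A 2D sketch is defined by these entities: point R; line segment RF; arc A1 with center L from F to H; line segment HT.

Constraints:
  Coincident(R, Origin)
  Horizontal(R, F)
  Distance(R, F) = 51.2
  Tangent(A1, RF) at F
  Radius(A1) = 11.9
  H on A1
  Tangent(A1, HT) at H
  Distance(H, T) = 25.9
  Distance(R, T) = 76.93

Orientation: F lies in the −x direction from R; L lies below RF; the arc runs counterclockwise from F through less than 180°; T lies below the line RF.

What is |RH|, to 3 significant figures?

63.4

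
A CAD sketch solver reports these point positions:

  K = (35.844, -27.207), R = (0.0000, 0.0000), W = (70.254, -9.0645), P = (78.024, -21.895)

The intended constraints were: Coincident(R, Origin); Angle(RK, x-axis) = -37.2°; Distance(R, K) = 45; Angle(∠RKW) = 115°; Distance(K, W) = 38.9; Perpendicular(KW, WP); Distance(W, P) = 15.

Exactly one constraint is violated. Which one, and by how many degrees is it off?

Perpendicular(KW, WP) — off by 3.40°.

R = (0.00, 0.00) ✓; RK at -37.20° ✓; |RK| = 45.00 ✓; ∠RKW = 115.0° ✓; |KW| = 38.90 ✓; ∠(KW, WP) = 86.60° ✗; |WP| = 15.00 ✓.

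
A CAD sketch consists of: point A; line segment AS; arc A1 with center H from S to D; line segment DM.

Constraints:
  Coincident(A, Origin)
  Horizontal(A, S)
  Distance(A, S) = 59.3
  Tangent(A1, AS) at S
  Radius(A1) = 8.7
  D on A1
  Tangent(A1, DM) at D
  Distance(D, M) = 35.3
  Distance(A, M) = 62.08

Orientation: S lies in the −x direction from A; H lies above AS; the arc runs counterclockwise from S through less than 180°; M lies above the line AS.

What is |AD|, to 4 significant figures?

51.23

Checks: |AS| = 59.30 ✓; |HD| = 8.700 ✓; ∠(HD, DM) = 90.00° ✓; |DM| = 35.30 ✓; |AM| = 62.08 ✓.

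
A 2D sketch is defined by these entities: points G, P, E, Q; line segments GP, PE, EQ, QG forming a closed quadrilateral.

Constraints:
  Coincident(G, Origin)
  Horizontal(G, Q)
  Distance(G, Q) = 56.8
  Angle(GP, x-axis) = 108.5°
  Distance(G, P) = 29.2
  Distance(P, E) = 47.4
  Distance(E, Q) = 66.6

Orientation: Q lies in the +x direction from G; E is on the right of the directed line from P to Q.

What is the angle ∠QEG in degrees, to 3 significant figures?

53.7°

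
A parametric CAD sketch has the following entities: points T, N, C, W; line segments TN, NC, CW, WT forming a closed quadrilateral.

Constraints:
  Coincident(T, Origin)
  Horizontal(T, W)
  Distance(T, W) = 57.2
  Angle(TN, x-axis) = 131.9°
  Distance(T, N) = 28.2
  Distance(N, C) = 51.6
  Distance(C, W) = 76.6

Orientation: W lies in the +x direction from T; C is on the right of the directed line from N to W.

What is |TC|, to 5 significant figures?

33.029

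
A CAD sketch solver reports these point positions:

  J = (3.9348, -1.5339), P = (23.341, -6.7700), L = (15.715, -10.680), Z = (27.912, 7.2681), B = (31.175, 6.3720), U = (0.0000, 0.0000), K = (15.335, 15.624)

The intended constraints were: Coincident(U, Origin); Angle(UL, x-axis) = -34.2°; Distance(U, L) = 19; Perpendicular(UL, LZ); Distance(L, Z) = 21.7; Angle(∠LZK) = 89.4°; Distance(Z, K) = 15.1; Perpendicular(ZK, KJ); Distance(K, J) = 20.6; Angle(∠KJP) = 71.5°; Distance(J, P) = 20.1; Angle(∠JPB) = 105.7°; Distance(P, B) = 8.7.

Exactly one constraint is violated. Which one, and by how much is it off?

Distance(P, B) = 8.7 — off by 6.60.

U = (0.00, 0.00) ✓; UL at -34.20° ✓; |UL| = 19.00 ✓; ∠(UL, LZ) = 90.00° ✓; |LZ| = 21.70 ✓; ∠LZK = 89.40° ✓; |ZK| = 15.10 ✓; ∠(ZK, KJ) = 90.00° ✓; |KJ| = 20.60 ✓; ∠KJP = 71.50° ✓; |JP| = 20.10 ✓; ∠JPB = 105.7° ✓; |PB| = 15.30 ✗.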